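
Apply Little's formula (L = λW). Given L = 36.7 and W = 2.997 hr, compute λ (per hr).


λ = L/W = 36.7/2.997 = 12.2456 /hr

Final: 12.2456 /hr


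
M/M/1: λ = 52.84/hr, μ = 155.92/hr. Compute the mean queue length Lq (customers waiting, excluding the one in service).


ρ = 52.84/155.92 = 0.3389
Lq = ρ²/(1−ρ) = 0.1148/0.6611 = 0.1737

Final: 0.1737


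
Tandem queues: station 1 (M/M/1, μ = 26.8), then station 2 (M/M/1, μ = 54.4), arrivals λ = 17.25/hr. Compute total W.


Each node sees arrival rate λ = 17.25/hr (tandem ⇒ throughput preserved).
W₁ = 1/(μ₁−λ) = 1/(26.8−17.25) = 0.10471 hr
W₂ = 1/(μ₂−λ) = 1/(54.4−17.25) = 0.02692 hr
W_total = W₁ + W₂ = 0.10471 + 0.02692 = 0.13163 hr

Final: 0.13163 hr


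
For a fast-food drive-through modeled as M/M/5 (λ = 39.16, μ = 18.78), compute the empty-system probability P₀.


a = λ/μ = 39.16/18.78 = 2.0852; ρ = a/c = 0.4170
Σ_{k=0}^{4} a^k/k! (terms k=0..4) = 1.00000 + 2.08520 + 2.17402 + 1.51109 + 0.78773 = 7.55804
Tail: a^5/(5!(1−ρ)) = 39.42171/(120·0.5830) = 0.56353
P₀ = 1/(7.55804 + 0.56353) = 1/8.12157 = 0.123129

Final: 0.123129


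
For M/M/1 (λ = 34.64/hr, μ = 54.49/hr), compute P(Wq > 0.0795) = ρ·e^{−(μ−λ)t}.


ρ = 34.64/54.49 = 0.6357
P(Wq > t) = ρ·e^{−(μ−λ)t} = 0.6357·e^{−1.5781}
= 0.6357·0.206372 = 0.131193

Final: 0.131193


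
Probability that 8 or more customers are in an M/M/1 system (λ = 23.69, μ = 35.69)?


ρ = 23.69/35.69 = 0.6638
P(N ≥ n) = ρ^n = 0.6638^8 = 0.037683

Final: 0.037683


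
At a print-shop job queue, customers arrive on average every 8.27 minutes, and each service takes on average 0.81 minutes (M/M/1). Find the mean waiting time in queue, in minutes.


λ = 60/8.27 = 7.2551 /hr
μ = 60/0.81 = 74.0741 /hr
ρ = λ/μ = 7.2551/74.0741 = 0.09794
Wq = ρ/(μ−λ) = 0.09794/(74.0741−7.2551) = 0.001466 hr
In minutes: 0.001466·60 = 0.08795 min

Final: 0.08795 min


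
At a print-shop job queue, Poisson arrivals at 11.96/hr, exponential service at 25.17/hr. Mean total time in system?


W = 1/(μ−λ) = 1/(25.17 − 11.96) = 1/13.21 = 0.07570 hr

Final: 0.07570 hr


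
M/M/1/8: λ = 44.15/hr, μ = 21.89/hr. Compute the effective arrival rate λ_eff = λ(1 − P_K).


ρ = 2.0169; P_K = (1−ρ)ρ^8/(1−ρ^9) = 0.505105
λ_eff = λ(1 − P_K) = 44.15·(1 − 0.505105) = 44.15·0.494895 = 21.8496 /hr

Final: 21.8496 /hr


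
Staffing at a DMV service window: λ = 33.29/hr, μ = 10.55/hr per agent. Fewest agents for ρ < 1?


Stability requires cμ > λ ⇔ c > λ/μ.
λ/μ = 33.29/10.55 = 3.1555
Minimum integer c = ⌊3.1555⌋ + 1 = 4
Check: 4·10.55 = 42.20 > 33.29, while 3·10.55 = 31.65 ≤ 33.29

Final: 4 servers


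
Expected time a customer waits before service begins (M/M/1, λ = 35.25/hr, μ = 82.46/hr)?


ρ = 35.25/82.46 = 0.4275
Wq = ρ/(μ−λ) = 0.4275/(82.46 − 35.25) = 0.4275/47.21 = 0.009055 hr

Final: 0.009055 hr


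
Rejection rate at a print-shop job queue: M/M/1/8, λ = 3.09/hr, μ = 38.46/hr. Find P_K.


ρ = λ/μ = 3.09/38.46 = 0.08034
P_K = (1−ρ)ρ^K/(1−ρ^(K+1)) = (0.9197·0.000000001736)/(1 − 1.395e-10)
= 0.000000001597/1.000000 = 0.000000001597

Final: 0.000000001597


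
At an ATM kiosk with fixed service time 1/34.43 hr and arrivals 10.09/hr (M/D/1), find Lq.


ρ = 10.09/34.43 = 0.2931
M/D/1: Lq = ρ²/(2(1−ρ)) = 0.08588/(2·0.7069) = 0.06074

Final: 0.06074


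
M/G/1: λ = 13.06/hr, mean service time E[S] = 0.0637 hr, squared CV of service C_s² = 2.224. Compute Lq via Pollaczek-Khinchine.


ρ = λ·E[S] = 13.06·0.0637 = 0.8319
Lq = ρ²(1+C_s²)/(2(1−ρ)) = 0.6921·(1+2.224)/(2·0.1681)
= 0.6921·3.2240/0.3362 = 6.63773

Final: 6.63773


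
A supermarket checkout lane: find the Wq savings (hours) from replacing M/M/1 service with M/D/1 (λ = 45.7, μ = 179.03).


ρ = 45.7/179.03 = 0.2553
Wq(M/M/1) = ρ/(μ−λ) = 0.2553/133.33 = 0.001915 hr
Wq(M/D/1) = ρ/(2(μ−λ)) = 0.0009573 hr
Savings = 0.001915 − 0.0009573 = 0.0009573 hr

Final: 0.0009573 hr


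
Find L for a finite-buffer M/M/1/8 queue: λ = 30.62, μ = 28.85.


ρ = 30.62/28.85 = 1.0614
L = ρ[1 − (K+1)ρ^K + Kρ^(K+1)] / [(1−ρ)(1−ρ^(K+1))]
Numerator: 1.0614·(1 − 9·1.610182 + 8·1.708970) = 0.191169
Denominator: (-0.06135)·(-0.708970) = 0.043497
L = 0.191169/0.043497 = 4.3950

Final: 4.3950


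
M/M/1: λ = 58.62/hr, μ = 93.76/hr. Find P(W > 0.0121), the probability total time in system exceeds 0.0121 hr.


W ~ Exponential(μ−λ) for M/M/1.
μ − λ = 93.76 − 58.62 = 35.1400
P(W > t) = e^{−(μ−λ)t} = e^{−0.4252} = 0.653643

Final: 0.653643


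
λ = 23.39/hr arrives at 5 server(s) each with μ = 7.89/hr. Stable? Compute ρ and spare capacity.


Total capacity cμ = 5·7.89 = 39.45/hr
ρ = λ/(cμ) = 23.39/39.45 = 0.5929
Stable ⇔ ρ < 1: YES
Spare capacity = cμ − λ = 39.45 − 23.39 = 16.06/hr

Final: ρ = 0.5929; stable; margin = 16.06/hr


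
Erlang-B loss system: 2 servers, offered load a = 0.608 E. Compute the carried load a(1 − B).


B(2,0.608) = 0.103095 (Erlang-B)
Carried load = a(1 − B) = 0.608·(1 − 0.103095) = 0.608·0.896905 = 0.5453 E

Final: 0.5453 Erlangs


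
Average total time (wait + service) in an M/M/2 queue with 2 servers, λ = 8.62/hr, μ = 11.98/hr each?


a = 0.7195; ρ = 0.3598; P₀ = 0.470841
Lq = P₀·a^c·ρ/(c!(1−ρ)²) = 0.10698
Wq = Lq/λ = 0.10698/8.62 = 0.01241 hr
W = Wq + 1/μ = 0.01241 + 0.08347 = 0.09588 hr

Final: 0.09588 hr


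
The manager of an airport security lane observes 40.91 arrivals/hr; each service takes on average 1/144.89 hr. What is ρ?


ρ = λ/μ = 40.91/144.89 = 0.2824

Final: 0.2824


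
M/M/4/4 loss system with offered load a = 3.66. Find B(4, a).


B(c,a) = (a^c/c!) / Σ_{k=0}^{c} a^k/k!
a^4/4! = 7.476754
Σ terms (k=0..4): 1.00000 + 3.66000 + 6.69780 + 8.17132 + 7.47675 = 27.005870
B = 7.476754/27.005870 = 0.276857

Final: 0.276857


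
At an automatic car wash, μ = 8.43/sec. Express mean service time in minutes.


Mean service time = 1/μ = 1/8.43 second = 0.11862 second
In minutes: 0.11862 × 0.0166667 = 0.001977 min

Final: 0.001977 min


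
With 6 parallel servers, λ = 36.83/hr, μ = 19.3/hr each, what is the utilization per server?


ρ = λ/(cμ) = 36.83/(6·19.3) = 36.83/115.80 = 0.3180

Final: 0.3180


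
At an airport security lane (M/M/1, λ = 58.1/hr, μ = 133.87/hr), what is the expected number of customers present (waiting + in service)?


ρ = λ/μ = 58.1/133.87 = 0.4340
L = ρ/(1−ρ) = 0.4340/(1 − 0.4340) = 0.4340/0.5660 = 0.7668

Final: 0.7668


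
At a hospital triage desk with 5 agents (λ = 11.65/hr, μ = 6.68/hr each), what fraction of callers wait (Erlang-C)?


a = λ/μ = 1.7440; ρ = a/5 = 0.3488
P₀ = 0.174191 (from M/M/c formula)
C(c,a) = [a^c/(c!(1−ρ))]·P₀ = [16.13420/(120·0.6512)]·0.174191
= 0.20647·0.174191 = 0.035965

Final: 0.035965


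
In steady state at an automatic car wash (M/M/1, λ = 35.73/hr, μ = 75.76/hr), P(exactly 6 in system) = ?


ρ = 35.73/75.76 = 0.4716
P_n = (1−ρ)·ρ^n = (1 − 0.4716)·0.4716^6 = 0.5284·0.011004 = 0.005814

Final: 0.005814


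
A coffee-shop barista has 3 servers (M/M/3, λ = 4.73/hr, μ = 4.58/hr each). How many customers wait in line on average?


a = λ/μ = 1.0328; ρ = a/3 = 0.3443
P₀ = 0.351370
Lq = P₀·a^c·ρ / (c!·(1−ρ)²) = 0.351370·1.10151·0.3443/(6·0.43001)
= 0.05164

Final: 0.05164


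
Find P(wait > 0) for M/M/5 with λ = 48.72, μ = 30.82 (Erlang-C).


a = λ/μ = 1.5808; ρ = a/5 = 0.3162
P₀ = 0.205377 (from M/M/c formula)
C(c,a) = [a^c/(c!(1−ρ))]·P₀ = [9.87127/(120·0.6838)]·0.205377
= 0.12029·0.205377 = 0.024705

Final: 0.024705


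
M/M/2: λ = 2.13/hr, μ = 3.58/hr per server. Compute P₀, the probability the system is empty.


a = λ/μ = 2.13/3.58 = 0.5950; ρ = a/c = 0.2975
Σ_{k=0}^{1} a^k/k! (terms k=0..1) = 1.00000 + 0.59497 = 1.59497
Tail: a^2/(2!(1−ρ)) = 0.35399/(2·0.7025) = 0.25195
P₀ = 1/(1.59497 + 0.25195) = 1/1.84692 = 0.541442

Final: 0.541442


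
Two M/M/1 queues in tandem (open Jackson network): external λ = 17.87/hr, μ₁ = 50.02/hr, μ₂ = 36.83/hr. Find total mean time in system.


Each node sees arrival rate λ = 17.87/hr (tandem ⇒ throughput preserved).
W₁ = 1/(μ₁−λ) = 1/(50.02−17.87) = 0.03110 hr
W₂ = 1/(μ₂−λ) = 1/(36.83−17.87) = 0.05274 hr
W_total = W₁ + W₂ = 0.03110 + 0.05274 = 0.08385 hr

Final: 0.08385 hr


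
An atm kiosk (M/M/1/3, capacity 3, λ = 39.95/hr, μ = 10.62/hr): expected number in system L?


ρ = 39.95/10.62 = 3.7618
L = ρ[1 − (K+1)ρ^K + Kρ^(K+1)] / [(1−ρ)(1−ρ^(K+1))]
Numerator: 3.7618·(1 − 4·53.232492 + 3·200.248406) = 1462.633632
Denominator: (-2.7618)·(-199.248406) = 550.278319
L = 1462.633632/550.278319 = 2.6580

Final: 2.6580


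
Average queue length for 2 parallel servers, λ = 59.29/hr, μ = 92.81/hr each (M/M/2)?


a = λ/μ = 0.6388; ρ = a/2 = 0.3194
P₀ = 0.515822
Lq = P₀·a^c·ρ / (c!·(1−ρ)²) = 0.515822·0.40811·0.3194/(2·0.46319)
= 0.07258

Final: 0.07258


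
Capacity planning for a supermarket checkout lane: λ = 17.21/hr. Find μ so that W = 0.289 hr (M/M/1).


W = 1/(μ−λ) ⇒ μ − λ = 1/W = 1/0.289 = 3.4602
μ = λ + 1/W = 17.21 + 3.4602 = 20.6702 per hr

Final: 20.6702 /hr


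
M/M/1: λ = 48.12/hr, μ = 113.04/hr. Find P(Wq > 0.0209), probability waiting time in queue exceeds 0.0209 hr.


ρ = 48.12/113.04 = 0.4257
P(Wq > t) = ρ·e^{−(μ−λ)t} = 0.4257·e^{−1.3568}
= 0.4257·0.257476 = 0.109605

Final: 0.109605


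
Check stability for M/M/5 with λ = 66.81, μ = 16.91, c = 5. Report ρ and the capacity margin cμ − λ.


Total capacity cμ = 5·16.91 = 84.55/hr
ρ = λ/(cμ) = 66.81/84.55 = 0.7902
Stable ⇔ ρ < 1: YES
Spare capacity = cμ − λ = 84.55 − 66.81 = 17.74/hr

Final: ρ = 0.7902; stable; margin = 17.74/hr


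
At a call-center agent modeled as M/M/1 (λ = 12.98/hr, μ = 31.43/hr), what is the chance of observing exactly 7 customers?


ρ = 12.98/31.43 = 0.4130
P_n = (1−ρ)·ρ^n = (1 − 0.4130)·0.4130^7 = 0.5870·0.002049 = 0.001203

Final: 0.001203


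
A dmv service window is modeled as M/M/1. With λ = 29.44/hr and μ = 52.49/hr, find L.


ρ = λ/μ = 29.44/52.49 = 0.5609
L = ρ/(1−ρ) = 0.5609/(1 − 0.5609) = 0.5609/0.4391 = 1.2772

Final: 1.2772


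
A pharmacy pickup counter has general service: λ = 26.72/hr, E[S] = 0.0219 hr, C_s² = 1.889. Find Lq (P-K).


ρ = λ·E[S] = 26.72·0.0219 = 0.5852
Lq = ρ²(1+C_s²)/(2(1−ρ)) = 0.3424·(1+1.889)/(2·0.4148)
= 0.3424·2.8890/0.8297 = 1.19236

Final: 1.19236


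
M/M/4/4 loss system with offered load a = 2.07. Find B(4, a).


B(c,a) = (a^c/c!) / Σ_{k=0}^{c} a^k/k!
a^4/4! = 0.765015
Σ terms (k=0..4): 1.00000 + 2.07000 + 2.14245 + 1.47829 + 0.76502 = 7.455756
B = 0.765015/7.455756 = 0.102607

Final: 0.102607


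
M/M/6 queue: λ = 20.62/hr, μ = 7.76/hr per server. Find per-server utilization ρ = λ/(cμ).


ρ = λ/(cμ) = 20.62/(6·7.76) = 20.62/46.56 = 0.4429

Final: 0.4429


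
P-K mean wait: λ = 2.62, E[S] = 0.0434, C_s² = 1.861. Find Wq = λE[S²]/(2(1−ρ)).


ρ = λ·E[S] = 2.62·0.0434 = 0.1137
E[S²] = E[S]²(1+C_s²) = 0.0434²·(1+1.861) = 0.005389
Wq = λ·E[S²]/(2(1−ρ)) = 2.62·0.005389/(2·0.8863) = 0.007965 hr

Final: 0.007965 hr


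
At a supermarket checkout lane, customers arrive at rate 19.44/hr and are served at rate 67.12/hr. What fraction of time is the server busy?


ρ = λ/μ = 19.44/67.12 = 0.2896

Final: 0.2896


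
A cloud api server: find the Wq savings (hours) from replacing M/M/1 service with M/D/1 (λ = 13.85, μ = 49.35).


ρ = 13.85/49.35 = 0.2806
Wq(M/M/1) = ρ/(μ−λ) = 0.2806/35.50 = 0.007906 hr
Wq(M/D/1) = ρ/(2(μ−λ)) = 0.003953 hr
Savings = 0.007906 − 0.003953 = 0.003953 hr

Final: 0.003953 hr


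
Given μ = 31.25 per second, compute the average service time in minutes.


Mean service time = 1/μ = 1/31.25 second = 0.03200 second
In minutes: 0.03200 × 0.0166667 = 0.0005333 min

Final: 0.0005333 min


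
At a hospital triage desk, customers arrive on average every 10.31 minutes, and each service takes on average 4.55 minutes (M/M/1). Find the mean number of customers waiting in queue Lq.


λ = 60/10.31 = 5.8196 /hr
μ = 60/4.55 = 13.1868 /hr
ρ = λ/μ = 5.8196/13.1868 = 0.4413
Lq = ρ²/(1−ρ) = 0.1948/0.5587 = 0.3486

Final: 0.3486


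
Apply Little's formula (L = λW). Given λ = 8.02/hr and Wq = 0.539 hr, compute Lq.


Lq = λWq = 8.02·0.539 = 4.3228

Final: 4.3228


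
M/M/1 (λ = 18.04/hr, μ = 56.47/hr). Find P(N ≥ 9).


ρ = 18.04/56.47 = 0.3195
P(N ≥ n) = ρ^n = 0.3195^9 = 0.00003466

Final: 0.00003466


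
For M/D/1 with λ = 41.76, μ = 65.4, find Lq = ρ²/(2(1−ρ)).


ρ = 41.76/65.4 = 0.6385
M/D/1: Lq = ρ²/(2(1−ρ)) = 0.4077/(2·0.3615) = 0.56398

Final: 0.56398


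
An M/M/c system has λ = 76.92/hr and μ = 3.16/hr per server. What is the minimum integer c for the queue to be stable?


Stability requires cμ > λ ⇔ c > λ/μ.
λ/μ = 76.92/3.16 = 24.3418
Minimum integer c = ⌊24.3418⌋ + 1 = 25
Check: 25·3.16 = 79.00 > 76.92, while 24·3.16 = 75.84 ≤ 76.92

Final: 25 servers


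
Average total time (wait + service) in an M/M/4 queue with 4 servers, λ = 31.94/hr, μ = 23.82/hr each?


a = 1.3409; ρ = 0.3352; P₀ = 0.260124
Lq = P₀·a^c·ρ/(c!(1−ρ)²) = 0.02658
Wq = Lq/λ = 0.02658/31.94 = 0.0008321 hr
W = Wq + 1/μ = 0.0008321 + 0.04198 = 0.04281 hr

Final: 0.04281 hr


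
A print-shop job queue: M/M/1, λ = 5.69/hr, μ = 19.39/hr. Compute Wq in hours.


ρ = 5.69/19.39 = 0.2935
Wq = ρ/(μ−λ) = 0.2935/(19.39 − 5.69) = 0.2935/13.70 = 0.02142 hr

Final: 0.02142 hr


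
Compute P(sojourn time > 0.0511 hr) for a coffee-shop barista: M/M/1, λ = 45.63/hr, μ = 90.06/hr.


W ~ Exponential(μ−λ) for M/M/1.
μ − λ = 90.06 − 45.63 = 44.4300
P(W > t) = e^{−(μ−λ)t} = e^{−2.2704} = 0.103274

Final: 0.103274


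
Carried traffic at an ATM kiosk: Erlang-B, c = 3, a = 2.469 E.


B(3,2.469) = 0.277934 (Erlang-B)
Carried load = a(1 − B) = 2.469·(1 − 0.277934) = 2.469·0.722066 = 1.7828 E

Final: 1.7828 Erlangs


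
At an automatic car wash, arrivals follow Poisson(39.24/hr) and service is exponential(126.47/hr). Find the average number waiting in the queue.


ρ = 39.24/126.47 = 0.3103
Lq = ρ²/(1−ρ) = 0.09627/0.6897 = 0.1396

Final: 0.1396


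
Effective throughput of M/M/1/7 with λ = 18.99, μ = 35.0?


ρ = 0.5426; P_K = (1−ρ)ρ^7/(1−ρ^8) = 0.006380
λ_eff = λ(1 − P_K) = 18.99·(1 − 0.006380) = 18.99·0.993620 = 18.8689 /hr

Final: 18.8689 /hr


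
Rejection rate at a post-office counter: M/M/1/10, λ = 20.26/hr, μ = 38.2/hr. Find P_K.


ρ = λ/μ = 20.26/38.2 = 0.5304
P_K = (1−ρ)ρ^K/(1−ρ^(K+1)) = (0.4696·0.001761)/(1 − 0.0009340)
= 0.0008270/0.999066 = 0.0008278

Final: 0.0008278


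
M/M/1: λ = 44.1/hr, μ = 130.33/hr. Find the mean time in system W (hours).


W = 1/(μ−λ) = 1/(130.33 − 44.1) = 1/86.23 = 0.01160 hr

Final: 0.01160 hr


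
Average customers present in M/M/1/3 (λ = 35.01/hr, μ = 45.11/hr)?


ρ = 35.01/45.11 = 0.7761
L = ρ[1 − (K+1)ρ^K + Kρ^(K+1)] / [(1−ρ)(1−ρ^(K+1))]
Numerator: 0.7761·(1 − 4·0.467474 + 3·0.362808) = 0.169599
Denominator: (0.2239)·(0.637192) = 0.142665
L = 0.169599/0.142665 = 1.1888

Final: 1.1888


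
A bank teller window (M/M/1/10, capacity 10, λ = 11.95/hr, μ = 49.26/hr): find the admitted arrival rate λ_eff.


ρ = 0.2426; P_K = (1−ρ)ρ^10/(1−ρ^11) = 0.0000005346
λ_eff = λ(1 − P_K) = 11.95·(1 − 0.0000005346) = 11.95·0.999999 = 11.9500 /hr

Final: 11.9500 /hr


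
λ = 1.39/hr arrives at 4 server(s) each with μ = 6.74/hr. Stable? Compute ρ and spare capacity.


Total capacity cμ = 4·6.74 = 26.96/hr
ρ = λ/(cμ) = 1.39/26.96 = 0.05156
Stable ⇔ ρ < 1: YES
Spare capacity = cμ − λ = 26.96 − 1.39 = 25.57/hr

Final: ρ = 0.05156; stable; margin = 25.57/hr


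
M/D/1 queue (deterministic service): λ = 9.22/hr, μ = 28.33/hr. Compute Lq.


ρ = 9.22/28.33 = 0.3255
M/D/1: Lq = ρ²/(2(1−ρ)) = 0.1059/(2·0.6745) = 0.07851

Final: 0.07851


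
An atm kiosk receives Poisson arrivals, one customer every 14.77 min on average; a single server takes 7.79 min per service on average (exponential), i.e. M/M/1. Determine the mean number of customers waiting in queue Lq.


λ = 60/14.77 = 4.0623 /hr
μ = 60/7.79 = 7.7022 /hr
ρ = λ/μ = 4.0623/7.7022 = 0.5274
Lq = ρ²/(1−ρ) = 0.2782/0.4726 = 0.5886

Final: 0.5886


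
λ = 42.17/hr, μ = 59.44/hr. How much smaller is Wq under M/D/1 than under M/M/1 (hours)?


ρ = 42.17/59.44 = 0.7095
Wq(M/M/1) = ρ/(μ−λ) = 0.7095/17.27 = 0.04108 hr
Wq(M/D/1) = ρ/(2(μ−λ)) = 0.02054 hr
Savings = 0.04108 − 0.02054 = 0.02054 hr

Final: 0.02054 hr


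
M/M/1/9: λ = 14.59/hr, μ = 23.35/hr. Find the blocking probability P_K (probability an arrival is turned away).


ρ = λ/μ = 14.59/23.35 = 0.6248
P_K = (1−ρ)ρ^K/(1−ρ^(K+1)) = (0.3752·0.014518)/(1 − 0.009072)
= 0.005447/0.990928 = 0.005497

Final: 0.005497


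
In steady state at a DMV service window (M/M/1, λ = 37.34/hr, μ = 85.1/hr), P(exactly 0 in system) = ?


ρ = 37.34/85.1 = 0.4388
P_n = (1−ρ)·ρ^n = (1 − 0.4388)·0.4388^0 = 0.5612·1.000000 = 0.561222

Final: 0.561222


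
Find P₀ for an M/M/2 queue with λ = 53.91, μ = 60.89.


a = λ/μ = 53.91/60.89 = 0.8854; ρ = a/c = 0.4427
Σ_{k=0}^{1} a^k/k! (terms k=0..1) = 1.00000 + 0.88537 = 1.88537
Tail: a^2/(2!(1−ρ)) = 0.78387/(2·0.5573) = 0.70326
P₀ = 1/(1.88537 + 0.70326) = 1/2.58863 = 0.386305

Final: 0.386305


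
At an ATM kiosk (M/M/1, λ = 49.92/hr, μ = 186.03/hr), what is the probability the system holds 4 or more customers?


ρ = 49.92/186.03 = 0.2683
P(N ≥ n) = ρ^n = 0.2683^4 = 0.005185

Final: 0.005185


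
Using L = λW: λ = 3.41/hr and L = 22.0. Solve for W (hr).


W = L/λ = 22.0/3.41 = 6.4516 hr

Final: 6.4516 hr


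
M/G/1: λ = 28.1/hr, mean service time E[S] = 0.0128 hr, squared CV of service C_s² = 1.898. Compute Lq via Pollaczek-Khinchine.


ρ = λ·E[S] = 28.1·0.0128 = 0.3597
Lq = ρ²(1+C_s²)/(2(1−ρ)) = 0.1294·(1+1.898)/(2·0.6403)
= 0.1294·2.8980/1.2806 = 0.29275

Final: 0.29275


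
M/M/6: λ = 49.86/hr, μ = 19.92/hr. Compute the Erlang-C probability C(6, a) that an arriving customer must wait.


a = λ/μ = 2.5030; ρ = a/6 = 0.4172
P₀ = 0.081371 (from M/M/c formula)
C(c,a) = [a^c/(c!(1−ρ))]·P₀ = [245.91082/(720·0.5828)]·0.081371
= 0.58601·0.081371 = 0.047684

Final: 0.047684


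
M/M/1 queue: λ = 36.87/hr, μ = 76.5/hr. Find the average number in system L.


ρ = λ/μ = 36.87/76.5 = 0.4820
L = ρ/(1−ρ) = 0.4820/(1 − 0.4820) = 0.4820/0.5180 = 0.9304

Final: 0.9304


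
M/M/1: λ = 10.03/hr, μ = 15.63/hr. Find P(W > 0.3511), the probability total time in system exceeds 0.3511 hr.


W ~ Exponential(μ−λ) for M/M/1.
μ − λ = 15.63 − 10.03 = 5.6000
P(W > t) = e^{−(μ−λ)t} = e^{−1.9662} = 0.139993

Final: 0.139993


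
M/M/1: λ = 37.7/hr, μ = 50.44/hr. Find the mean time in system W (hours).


W = 1/(μ−λ) = 1/(50.44 − 37.7) = 1/12.74 = 0.07849 hr

Final: 0.07849 hr


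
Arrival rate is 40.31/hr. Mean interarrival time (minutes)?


Mean interarrival time = 1/λ = 1/40.31 hour = 0.02481 hour
In minutes: 0.02481 × 60 = 1.4885 min

Final: 1.4885 min


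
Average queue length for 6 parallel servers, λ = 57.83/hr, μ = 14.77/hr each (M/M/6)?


a = λ/μ = 3.9154; ρ = a/6 = 0.6526
P₀ = 0.018367
Lq = P₀·a^c·ρ / (c!·(1−ρ)²) = 0.018367·3602.76705·0.6526/(720·0.12071)
= 0.49682

Final: 0.49682


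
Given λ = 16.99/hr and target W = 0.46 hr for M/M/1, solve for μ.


W = 1/(μ−λ) ⇒ μ − λ = 1/W = 1/0.46 = 2.1739
μ = λ + 1/W = 16.99 + 2.1739 = 19.1639 per hr

Final: 19.1639 /hr


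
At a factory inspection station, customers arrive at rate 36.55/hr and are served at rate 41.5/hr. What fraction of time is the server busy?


ρ = λ/μ = 36.55/41.5 = 0.8807

Final: 0.8807


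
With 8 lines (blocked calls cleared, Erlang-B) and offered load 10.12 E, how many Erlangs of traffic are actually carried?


B(8,10.12) = 0.343900 (Erlang-B)
Carried load = a(1 − B) = 10.12·(1 − 0.343900) = 10.12·0.656100 = 6.6397 E

Final: 6.6397 Erlangs


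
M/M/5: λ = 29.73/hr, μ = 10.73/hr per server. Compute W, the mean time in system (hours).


a = 2.7707; ρ = 0.5541; P₀ = 0.060016
Lq = P₀·a^c·ρ/(c!(1−ρ)²) = 0.22767
Wq = Lq/λ = 0.22767/29.73 = 0.007658 hr
W = Wq + 1/μ = 0.007658 + 0.09320 = 0.10085 hr

Final: 0.10085 hr


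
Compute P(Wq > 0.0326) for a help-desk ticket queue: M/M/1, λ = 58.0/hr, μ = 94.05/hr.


ρ = 58.0/94.05 = 0.6167
P(Wq > t) = ρ·e^{−(μ−λ)t} = 0.6167·e^{−1.1752}
= 0.6167·0.308748 = 0.190403

Final: 0.190403


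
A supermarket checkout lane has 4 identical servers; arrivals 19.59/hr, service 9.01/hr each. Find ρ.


ρ = λ/(cμ) = 19.59/(4·9.01) = 19.59/36.04 = 0.5436

Final: 0.5436


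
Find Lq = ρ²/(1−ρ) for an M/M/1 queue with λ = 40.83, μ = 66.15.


ρ = 40.83/66.15 = 0.6172
Lq = ρ²/(1−ρ) = 0.3810/0.3828 = 0.9953

Final: 0.9953


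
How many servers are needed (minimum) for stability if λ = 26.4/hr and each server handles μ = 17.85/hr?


Stability requires cμ > λ ⇔ c > λ/μ.
λ/μ = 26.4/17.85 = 1.4790
Minimum integer c = ⌊1.4790⌋ + 1 = 2
Check: 2·17.85 = 35.70 > 26.4, while 1·17.85 = 17.85 ≤ 26.4

Final: 2 servers


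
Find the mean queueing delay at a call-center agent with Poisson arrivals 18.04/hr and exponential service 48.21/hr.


ρ = 18.04/48.21 = 0.3742
Wq = ρ/(μ−λ) = 0.3742/(48.21 − 18.04) = 0.3742/30.17 = 0.01240 hr

Final: 0.01240 hr


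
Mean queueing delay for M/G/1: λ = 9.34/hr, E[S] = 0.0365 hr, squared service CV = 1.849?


ρ = λ·E[S] = 9.34·0.0365 = 0.3409
E[S²] = E[S]²(1+C_s²) = 0.0365²·(1+1.849) = 0.003796
Wq = λ·E[S²]/(2(1−ρ)) = 9.34·0.003796/(2·0.6591) = 0.02689 hr

Final: 0.02689 hr


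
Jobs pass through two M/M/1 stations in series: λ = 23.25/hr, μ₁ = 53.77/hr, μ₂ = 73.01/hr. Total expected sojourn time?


Each node sees arrival rate λ = 23.25/hr (tandem ⇒ throughput preserved).
W₁ = 1/(μ₁−λ) = 1/(53.77−23.25) = 0.03277 hr
W₂ = 1/(μ₂−λ) = 1/(73.01−23.25) = 0.02010 hr
W_total = W₁ + W₂ = 0.03277 + 0.02010 = 0.05286 hr

Final: 0.05286 hr


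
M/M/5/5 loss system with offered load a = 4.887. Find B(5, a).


B(c,a) = (a^c/c!) / Σ_{k=0}^{c} a^k/k!
a^5/5! = 23.228997
Σ terms (k=0..5): 1.00000 + 4.88700 + 11.94138 + 19.45252 + 23.76611 + 23.22900 = 84.276007
B = 23.228997/84.276007 = 0.275630

Final: 0.275630


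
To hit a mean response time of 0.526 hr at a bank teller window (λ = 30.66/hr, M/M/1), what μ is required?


W = 1/(μ−λ) ⇒ μ − λ = 1/W = 1/0.526 = 1.9011
μ = λ + 1/W = 30.66 + 1.9011 = 32.5611 per hr

Final: 32.5611 /hr


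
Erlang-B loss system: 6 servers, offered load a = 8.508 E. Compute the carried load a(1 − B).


B(6,8.508) = 0.416447 (Erlang-B)
Carried load = a(1 − B) = 8.508·(1 − 0.416447) = 8.508·0.583553 = 4.9649 E

Final: 4.9649 Erlangs


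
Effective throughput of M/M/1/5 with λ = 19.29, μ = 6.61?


ρ = 2.9183; P_K = (1−ρ)ρ^5/(1−ρ^6) = 0.658401
λ_eff = λ(1 − P_K) = 19.29·(1 − 0.658401) = 19.29·0.341599 = 6.5894 /hr

Final: 6.5894 /hr


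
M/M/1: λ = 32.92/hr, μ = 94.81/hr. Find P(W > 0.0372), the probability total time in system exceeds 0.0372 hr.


W ~ Exponential(μ−λ) for M/M/1.
μ − λ = 94.81 − 32.92 = 61.8900
P(W > t) = e^{−(μ−λ)t} = e^{−2.3023} = 0.100028

Final: 0.100028


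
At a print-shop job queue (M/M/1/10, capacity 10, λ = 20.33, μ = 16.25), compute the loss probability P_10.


ρ = λ/μ = 20.33/16.25 = 1.2511
P_K = (1−ρ)ρ^K/(1−ρ^(K+1)) = (-0.2511·9.393775)/(1 − 11.752335)
= -2.358560/-10.752335 = 0.219353

Final: 0.219353


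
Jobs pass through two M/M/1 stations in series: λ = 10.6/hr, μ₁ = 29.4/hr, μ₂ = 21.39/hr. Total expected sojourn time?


Each node sees arrival rate λ = 10.6/hr (tandem ⇒ throughput preserved).
W₁ = 1/(μ₁−λ) = 1/(29.4−10.6) = 0.05319 hr
W₂ = 1/(μ₂−λ) = 1/(21.39−10.6) = 0.09268 hr
W_total = W₁ + W₂ = 0.05319 + 0.09268 = 0.14587 hr

Final: 0.14587 hr


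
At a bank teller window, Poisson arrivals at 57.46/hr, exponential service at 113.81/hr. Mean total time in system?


W = 1/(μ−λ) = 1/(113.81 − 57.46) = 1/56.35 = 0.01775 hr

Final: 0.01775 hr


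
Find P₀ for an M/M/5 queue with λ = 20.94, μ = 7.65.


a = λ/μ = 20.94/7.65 = 2.7373; ρ = a/c = 0.5475
Σ_{k=0}^{4} a^k/k! (terms k=0..4) = 1.00000 + 2.73725 + 3.74628 + 3.41818 + 2.33911 = 13.24082
Tail: a^5/(5!(1−ρ)) = 153.66544/(120·0.4525) = 2.82963
P₀ = 1/(13.24082 + 2.82963) = 1/16.07045 = 0.062226

Final: 0.062226


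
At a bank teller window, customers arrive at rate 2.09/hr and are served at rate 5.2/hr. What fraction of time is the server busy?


ρ = λ/μ = 2.09/5.2 = 0.4019

Final: 0.4019


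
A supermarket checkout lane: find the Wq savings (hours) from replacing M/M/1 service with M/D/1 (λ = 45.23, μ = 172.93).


ρ = 45.23/172.93 = 0.2616
Wq(M/M/1) = ρ/(μ−λ) = 0.2616/127.70 = 0.002048 hr
Wq(M/D/1) = ρ/(2(μ−λ)) = 0.001024 hr
Savings = 0.002048 − 0.001024 = 0.001024 hr

Final: 0.001024 hr


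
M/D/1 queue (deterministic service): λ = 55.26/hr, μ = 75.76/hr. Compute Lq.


ρ = 55.26/75.76 = 0.7294
M/D/1: Lq = ρ²/(2(1−ρ)) = 0.5320/(2·0.2706) = 0.98310

Final: 0.98310


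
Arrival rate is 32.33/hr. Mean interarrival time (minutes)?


Mean interarrival time = 1/λ = 1/32.33 hour = 0.03093 hour
In minutes: 0.03093 × 60 = 1.8559 min

Final: 1.8559 min


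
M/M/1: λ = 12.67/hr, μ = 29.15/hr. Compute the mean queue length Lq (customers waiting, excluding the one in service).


ρ = 12.67/29.15 = 0.4346
Lq = ρ²/(1−ρ) = 0.1889/0.5654 = 0.3342

Final: 0.3342


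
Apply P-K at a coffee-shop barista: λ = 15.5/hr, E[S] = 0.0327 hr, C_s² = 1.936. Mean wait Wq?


ρ = λ·E[S] = 15.5·0.0327 = 0.5069
E[S²] = E[S]²(1+C_s²) = 0.0327²·(1+1.936) = 0.003139
Wq = λ·E[S²]/(2(1−ρ)) = 15.5·0.003139/(2·0.4931) = 0.04934 hr

Final: 0.04934 hr


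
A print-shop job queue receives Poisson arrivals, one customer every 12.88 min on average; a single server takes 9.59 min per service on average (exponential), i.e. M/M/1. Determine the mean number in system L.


λ = 60/12.88 = 4.6584 /hr
μ = 60/9.59 = 6.2565 /hr
ρ = λ/μ = 4.6584/6.2565 = 0.7446
L = ρ/(1−ρ) = 0.7446/0.2554 = 2.9149

Final: 2.9149


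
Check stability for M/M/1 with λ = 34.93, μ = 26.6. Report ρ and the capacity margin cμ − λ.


Total capacity cμ = 1·26.6 = 26.60/hr
ρ = λ/(cμ) = 34.93/26.60 = 1.3132
Stable ⇔ ρ < 1: NO
Spare capacity = cμ − λ = 26.60 − 34.93 = -8.33/hr

Final: ρ = 1.3132; unstable; margin = -8.33/hr


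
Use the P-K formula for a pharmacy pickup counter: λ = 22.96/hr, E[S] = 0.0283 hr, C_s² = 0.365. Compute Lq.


ρ = λ·E[S] = 22.96·0.0283 = 0.6498
Lq = ρ²(1+C_s²)/(2(1−ρ)) = 0.4222·(1+0.365)/(2·0.3502)
= 0.4222·1.3650/0.7005 = 0.82274

Final: 0.82274


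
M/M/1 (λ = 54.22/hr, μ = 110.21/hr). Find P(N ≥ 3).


ρ = 54.22/110.21 = 0.4920
P(N ≥ n) = ρ^n = 0.4920^3 = 0.119074

Final: 0.119074


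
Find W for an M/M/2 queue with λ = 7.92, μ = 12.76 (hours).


a = 0.6207; ρ = 0.3103; P₀ = 0.526316
Lq = P₀·a^c·ρ/(c!(1−ρ)²) = 0.06615
Wq = Lq/λ = 0.06615/7.92 = 0.008353 hr
W = Wq + 1/μ = 0.008353 + 0.07837 = 0.08672 hr

Final: 0.08672 hr


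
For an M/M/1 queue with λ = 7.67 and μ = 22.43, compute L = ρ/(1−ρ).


ρ = λ/μ = 7.67/22.43 = 0.3420
L = ρ/(1−ρ) = 0.3420/(1 − 0.3420) = 0.3420/0.6580 = 0.5196

Final: 0.5196


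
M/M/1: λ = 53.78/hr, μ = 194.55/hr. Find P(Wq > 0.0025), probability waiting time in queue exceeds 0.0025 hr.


ρ = 53.78/194.55 = 0.2764
P(Wq > t) = ρ·e^{−(μ−λ)t} = 0.2764·e^{−0.3519}
= 0.2764·0.703333 = 0.194424

Final: 0.194424


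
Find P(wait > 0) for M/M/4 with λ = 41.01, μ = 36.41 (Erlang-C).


a = λ/μ = 1.1263; ρ = a/4 = 0.2816
P₀ = 0.323399 (from M/M/c formula)
C(c,a) = [a^c/(c!(1−ρ))]·P₀ = [1.60945/(24·0.7184)]·0.323399
= 0.09334·0.323399 = 0.030188

Final: 0.030188


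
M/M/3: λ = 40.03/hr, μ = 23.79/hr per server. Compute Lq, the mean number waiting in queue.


a = λ/μ = 1.6826; ρ = a/3 = 0.5609
P₀ = 0.169307
Lq = P₀·a^c·ρ / (c!·(1−ρ)²) = 0.169307·4.76402·0.5609/(6·0.19283)
= 0.39102

Final: 0.39102


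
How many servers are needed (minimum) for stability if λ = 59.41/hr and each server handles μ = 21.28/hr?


Stability requires cμ > λ ⇔ c > λ/μ.
λ/μ = 59.41/21.28 = 2.7918
Minimum integer c = ⌊2.7918⌋ + 1 = 3
Check: 3·21.28 = 63.84 > 59.41, while 2·21.28 = 42.56 ≤ 59.41

Final: 3 servers


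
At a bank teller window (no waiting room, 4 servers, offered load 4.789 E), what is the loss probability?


B(c,a) = (a^c/c!) / Σ_{k=0}^{c} a^k/k!
a^4/4! = 21.916344
Σ terms (k=0..4): 1.00000 + 4.78900 + 11.46726 + 18.30557 + 21.91634 = 57.478175
B = 21.916344/57.478175 = 0.381299

Final: 0.381299


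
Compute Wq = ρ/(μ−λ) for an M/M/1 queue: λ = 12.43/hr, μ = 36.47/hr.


ρ = 12.43/36.47 = 0.3408
Wq = ρ/(μ−λ) = 0.3408/(36.47 − 12.43) = 0.3408/24.04 = 0.01418 hr

Final: 0.01418 hr


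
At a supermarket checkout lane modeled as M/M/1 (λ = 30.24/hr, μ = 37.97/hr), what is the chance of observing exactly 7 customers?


ρ = 30.24/37.97 = 0.7964
P_n = (1−ρ)·ρ^n = (1 − 0.7964)·0.7964^7 = 0.2036·0.203230 = 0.041374

Final: 0.041374


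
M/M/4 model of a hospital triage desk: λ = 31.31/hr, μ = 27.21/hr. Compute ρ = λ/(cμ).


ρ = λ/(cμ) = 31.31/(4·27.21) = 31.31/108.84 = 0.2877

Final: 0.2877


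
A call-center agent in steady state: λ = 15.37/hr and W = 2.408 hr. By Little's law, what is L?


L = λW = 15.37·2.408 = 37.0110

Final: 37.0110


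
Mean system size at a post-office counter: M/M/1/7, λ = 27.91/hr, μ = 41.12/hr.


ρ = 27.91/41.12 = 0.6787
L = ρ[1 − (K+1)ρ^K + Kρ^(K+1)] / [(1−ρ)(1−ρ^(K+1))]
Numerator: 0.6787·(1 − 8·0.066366 + 7·0.045046) = 0.532401
Denominator: (0.3213)·(0.954954) = 0.306784
L = 0.532401/0.306784 = 1.7354

Final: 1.7354


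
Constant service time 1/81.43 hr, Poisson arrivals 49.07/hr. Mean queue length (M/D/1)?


ρ = 49.07/81.43 = 0.6026
M/D/1: Lq = ρ²/(2(1−ρ)) = 0.3631/(2·0.3974) = 0.45689

Final: 0.45689


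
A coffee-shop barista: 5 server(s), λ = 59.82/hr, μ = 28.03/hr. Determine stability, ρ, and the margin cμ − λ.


Total capacity cμ = 5·28.03 = 140.15/hr
ρ = λ/(cμ) = 59.82/140.15 = 0.4268
Stable ⇔ ρ < 1: YES
Spare capacity = cμ − λ = 140.15 − 59.82 = 80.33/hr

Final: ρ = 0.4268; stable; margin = 80.33/hr


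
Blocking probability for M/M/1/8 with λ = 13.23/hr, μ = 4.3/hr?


ρ = λ/μ = 13.23/4.3 = 3.0767
P_K = (1−ρ)ρ^K/(1−ρ^(K+1)) = (-2.0767·8030.287772)/(1 − 24707.141215)
= -16676.853443/-24706.141215 = 0.675008

Final: 0.675008


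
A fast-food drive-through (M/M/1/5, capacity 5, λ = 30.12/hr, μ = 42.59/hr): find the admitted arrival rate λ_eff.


ρ = 0.7072; P_K = (1−ρ)ρ^5/(1−ρ^6) = 0.059203
λ_eff = λ(1 − P_K) = 30.12·(1 − 0.059203) = 30.12·0.940797 = 28.3368 /hr

Final: 28.3368 /hr


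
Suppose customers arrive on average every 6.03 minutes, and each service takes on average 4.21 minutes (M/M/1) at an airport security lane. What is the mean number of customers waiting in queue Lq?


λ = 60/6.03 = 9.9502 /hr
μ = 60/4.21 = 14.2518 /hr
ρ = λ/μ = 9.9502/14.2518 = 0.6982
Lq = ρ²/(1−ρ) = 0.4874/0.3018 = 1.6150

Final: 1.6150


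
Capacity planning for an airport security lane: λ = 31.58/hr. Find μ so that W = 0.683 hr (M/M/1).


W = 1/(μ−λ) ⇒ μ − λ = 1/W = 1/0.683 = 1.4641
μ = λ + 1/W = 31.58 + 1.4641 = 33.0441 per hr

Final: 33.0441 /hr


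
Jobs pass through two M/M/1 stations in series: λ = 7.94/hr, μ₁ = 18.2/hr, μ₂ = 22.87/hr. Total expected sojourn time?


Each node sees arrival rate λ = 7.94/hr (tandem ⇒ throughput preserved).
W₁ = 1/(μ₁−λ) = 1/(18.2−7.94) = 0.09747 hr
W₂ = 1/(μ₂−λ) = 1/(22.87−7.94) = 0.06698 hr
W_total = W₁ + W₂ = 0.09747 + 0.06698 = 0.16445 hr

Final: 0.16445 hr


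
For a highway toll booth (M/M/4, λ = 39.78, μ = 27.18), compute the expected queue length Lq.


a = λ/μ = 1.4636; ρ = a/4 = 0.3659
P₀ = 0.229431
Lq = P₀·a^c·ρ / (c!·(1−ρ)²) = 0.229431·4.58840·0.3659/(24·0.40209)
= 0.03991

Final: 0.03991


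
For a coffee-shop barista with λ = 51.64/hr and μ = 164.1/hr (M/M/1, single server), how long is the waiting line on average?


ρ = 51.64/164.1 = 0.3147
Lq = ρ²/(1−ρ) = 0.09903/0.6853 = 0.1445

Final: 0.1445


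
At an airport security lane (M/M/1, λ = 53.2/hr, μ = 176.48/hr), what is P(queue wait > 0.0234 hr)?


ρ = 53.2/176.48 = 0.3015
P(Wq > t) = ρ·e^{−(μ−λ)t} = 0.3015·e^{−2.8848}
= 0.3015·0.055869 = 0.016842

Final: 0.016842


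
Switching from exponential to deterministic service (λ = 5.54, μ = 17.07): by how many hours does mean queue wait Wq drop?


ρ = 5.54/17.07 = 0.3245
Wq(M/M/1) = ρ/(μ−λ) = 0.3245/11.53 = 0.02815 hr
Wq(M/D/1) = ρ/(2(μ−λ)) = 0.01407 hr
Savings = 0.02815 − 0.01407 = 0.01407 hr

Final: 0.01407 hr


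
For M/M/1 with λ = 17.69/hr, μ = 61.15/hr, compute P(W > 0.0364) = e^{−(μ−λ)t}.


W ~ Exponential(μ−λ) for M/M/1.
μ − λ = 61.15 − 17.69 = 43.4600
P(W > t) = e^{−(μ−λ)t} = e^{−1.5819} = 0.205575

Final: 0.205575


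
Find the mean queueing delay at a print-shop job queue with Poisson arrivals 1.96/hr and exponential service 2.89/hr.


ρ = 1.96/2.89 = 0.6782
Wq = ρ/(μ−λ) = 0.6782/(2.89 − 1.96) = 0.6782/0.9300 = 0.7292 hr

Final: 0.7292 hr


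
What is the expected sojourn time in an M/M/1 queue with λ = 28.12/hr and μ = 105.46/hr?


W = 1/(μ−λ) = 1/(105.46 − 28.12) = 1/77.34 = 0.01293 hr

Final: 0.01293 hr


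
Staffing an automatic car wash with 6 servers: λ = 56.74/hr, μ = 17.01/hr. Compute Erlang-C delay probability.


a = λ/μ = 3.3357; ρ = a/6 = 0.5559
P₀ = 0.034490 (from M/M/c formula)
C(c,a) = [a^c/(c!(1−ρ))]·P₀ = [1377.55868/(720·0.4441)]·0.034490
= 4.30867·0.034490 = 0.148607

Final: 0.148607


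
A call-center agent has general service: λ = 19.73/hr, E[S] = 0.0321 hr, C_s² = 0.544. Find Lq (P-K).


ρ = λ·E[S] = 19.73·0.0321 = 0.6333
Lq = ρ²(1+C_s²)/(2(1−ρ)) = 0.4011·(1+0.544)/(2·0.3667)
= 0.4011·1.5440/0.7333 = 0.84452

Final: 0.84452


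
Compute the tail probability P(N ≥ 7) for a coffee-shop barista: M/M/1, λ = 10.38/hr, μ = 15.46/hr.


ρ = 10.38/15.46 = 0.6714
P(N ≥ n) = ρ^n = 0.6714^7 = 0.061506

Final: 0.061506


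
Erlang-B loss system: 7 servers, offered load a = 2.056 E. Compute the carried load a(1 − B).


B(7,2.056) = 0.003948 (Erlang-B)
Carried load = a(1 − B) = 2.056·(1 − 0.003948) = 2.056·0.996052 = 2.0479 E

Final: 2.0479 Erlangs


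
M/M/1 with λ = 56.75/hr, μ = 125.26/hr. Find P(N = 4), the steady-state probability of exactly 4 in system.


ρ = 56.75/125.26 = 0.4531
P_n = (1−ρ)·ρ^n = (1 − 0.4531)·0.4531^4 = 0.5469·0.042132 = 0.023044

Final: 0.023044


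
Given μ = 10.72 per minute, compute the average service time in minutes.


Mean service time = 1/μ = 1/10.72 minute = 0.09328 minute
In minutes: 0.09328 × 1 = 0.09328 min

Final: 0.09328 min


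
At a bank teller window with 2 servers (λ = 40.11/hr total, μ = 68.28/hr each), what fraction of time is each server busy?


ρ = λ/(cμ) = 40.11/(2·68.28) = 40.11/136.56 = 0.2937

Final: 0.2937


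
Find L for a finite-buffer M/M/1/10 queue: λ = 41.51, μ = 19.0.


ρ = 41.51/19.0 = 2.1847
L = ρ[1 − (K+1)ρ^K + Kρ^(K+1)] / [(1−ρ)(1−ρ^(K+1))]
Numerator: 2.1847·(1 − 11·2477.372568 + 10·5412.407120) = 58712.558812
Denominator: (-1.1847)·(-5411.407120) = 6411.093383
L = 58712.558812/6411.093383 = 9.1580

Final: 9.1580


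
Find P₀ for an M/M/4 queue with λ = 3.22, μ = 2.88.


a = λ/μ = 3.22/2.88 = 1.1181; ρ = a/c = 0.2795
Σ_{k=0}^{3} a^k/k! (terms k=0..3) = 1.00000 + 1.11806 + 0.62502 + 0.23294 = 2.97602
Tail: a^4/(4!(1−ρ)) = 1.56262/(24·0.7205) = 0.09037
P₀ = 1/(2.97602 + 0.09037) = 1/3.06639 = 0.326117

Final: 0.326117


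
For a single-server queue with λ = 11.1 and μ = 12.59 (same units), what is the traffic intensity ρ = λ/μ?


ρ = λ/μ = 11.1/12.59 = 0.8817

Final: 0.8817


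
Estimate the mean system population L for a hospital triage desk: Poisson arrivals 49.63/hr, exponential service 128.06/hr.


ρ = λ/μ = 49.63/128.06 = 0.3876
L = ρ/(1−ρ) = 0.3876/(1 − 0.3876) = 0.3876/0.6124 = 0.6328

Final: 0.6328


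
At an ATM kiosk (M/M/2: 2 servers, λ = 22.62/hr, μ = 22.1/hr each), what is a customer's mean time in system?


a = 1.0235; ρ = 0.5118; P₀ = 0.322957
Lq = P₀·a^c·ρ/(c!(1−ρ)²) = 0.36318
Wq = Lq/λ = 0.36318/22.62 = 0.01606 hr
W = Wq + 1/μ = 0.01606 + 0.04525 = 0.06130 hr

Final: 0.06130 hr


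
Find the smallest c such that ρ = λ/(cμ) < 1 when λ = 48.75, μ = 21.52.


Stability requires cμ > λ ⇔ c > λ/μ.
λ/μ = 48.75/21.52 = 2.2653
Minimum integer c = ⌊2.2653⌋ + 1 = 3
Check: 3·21.52 = 64.56 > 48.75, while 2·21.52 = 43.04 ≤ 48.75

Final: 3 servers


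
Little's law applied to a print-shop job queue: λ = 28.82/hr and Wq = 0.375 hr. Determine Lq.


Lq = λWq = 28.82·0.375 = 10.8075

Final: 10.8075


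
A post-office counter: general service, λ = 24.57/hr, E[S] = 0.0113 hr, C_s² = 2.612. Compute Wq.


ρ = λ·E[S] = 24.57·0.0113 = 0.2776
E[S²] = E[S]²(1+C_s²) = 0.0113²·(1+2.612) = 0.0004612
Wq = λ·E[S²]/(2(1−ρ)) = 24.57·0.0004612/(2·0.7224) = 0.007844 hr

Final: 0.007844 hr


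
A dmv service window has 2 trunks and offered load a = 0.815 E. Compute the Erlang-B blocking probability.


B(c,a) = (a^c/c!) / Σ_{k=0}^{c} a^k/k!
a^2/2! = 0.332112
Σ terms (k=0..2): 1.00000 + 0.81500 + 0.33211 = 2.147112
B = 0.332112/2.147112 = 0.154679

Final: 0.154679


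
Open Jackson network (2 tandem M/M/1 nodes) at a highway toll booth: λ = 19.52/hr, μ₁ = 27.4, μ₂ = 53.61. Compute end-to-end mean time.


Each node sees arrival rate λ = 19.52/hr (tandem ⇒ throughput preserved).
W₁ = 1/(μ₁−λ) = 1/(27.4−19.52) = 0.12690 hr
W₂ = 1/(μ₂−λ) = 1/(53.61−19.52) = 0.02933 hr
W_total = W₁ + W₂ = 0.12690 + 0.02933 = 0.15624 hr

Final: 0.15624 hr


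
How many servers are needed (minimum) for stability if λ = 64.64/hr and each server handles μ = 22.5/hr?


Stability requires cμ > λ ⇔ c > λ/μ.
λ/μ = 64.64/22.5 = 2.8729
Minimum integer c = ⌊2.8729⌋ + 1 = 3
Check: 3·22.5 = 67.50 > 64.64, while 2·22.5 = 45.00 ≤ 64.64

Final: 3 servers


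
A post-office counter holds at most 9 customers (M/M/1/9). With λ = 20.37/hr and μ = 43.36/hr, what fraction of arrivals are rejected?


ρ = λ/μ = 20.37/43.36 = 0.4698
P_K = (1−ρ)ρ^K/(1−ρ^(K+1)) = (0.5302·0.001115)/(1 − 0.0005236)
= 0.0005910/0.999476 = 0.0005913

Final: 0.0005913
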